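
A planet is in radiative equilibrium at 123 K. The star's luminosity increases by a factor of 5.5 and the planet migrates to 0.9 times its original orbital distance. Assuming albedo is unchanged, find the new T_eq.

T_eq ≈ 199 K

T_eq ∝ L^(1/4) · d^(−1/2).
T′ = 123 × 5.5^(1/4) / 0.9^(1/2) = 199 K.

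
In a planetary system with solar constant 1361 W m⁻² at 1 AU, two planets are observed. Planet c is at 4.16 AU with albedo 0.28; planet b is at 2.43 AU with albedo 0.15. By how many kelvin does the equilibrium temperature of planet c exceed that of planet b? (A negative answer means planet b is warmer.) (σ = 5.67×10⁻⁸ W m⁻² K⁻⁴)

ΔT ≈ -45.7 K

T_eq = [S₀(1−A)/(4σd²)]^(1/4), so T ∝ (1−A)^(1/4) / √d.
T₁ = [1361×0.72/(4×5.67×10⁻⁸×4.16²)]^(1/4) = 125.70 K.
T₂ = [1361×0.85/(4×5.67×10⁻⁸×2.43²)]^(1/4) = 171.44 K.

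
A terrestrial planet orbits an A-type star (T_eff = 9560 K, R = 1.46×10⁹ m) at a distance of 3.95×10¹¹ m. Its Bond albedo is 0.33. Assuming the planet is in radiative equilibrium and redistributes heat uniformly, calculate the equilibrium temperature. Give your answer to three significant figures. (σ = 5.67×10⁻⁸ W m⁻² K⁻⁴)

T_eq ≈ 372 K

L = 4πR_⋆²σT_⋆⁴ = 4π(1.46×10⁹)² × 5.67×10⁻⁸ × (9560)⁴ = 1.27×10²⁸ W.
S = L/(4πd²) = 6470 W m⁻².
Energy balance: absorbed = emitted ⇒ πR²·S(1−A) = 4πR²·σT_eq⁴, so T_eq⁴ = S(1−A)/(4σ).
T_eq = [6470 × 0.67 / (4 × 5.67×10⁻⁸)]^(1/4) = (1.91×10¹⁰)^(1/4) = 372 K.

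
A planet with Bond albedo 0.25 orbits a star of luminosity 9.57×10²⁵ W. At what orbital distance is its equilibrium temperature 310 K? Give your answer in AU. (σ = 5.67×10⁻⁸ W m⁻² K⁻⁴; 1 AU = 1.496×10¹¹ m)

From T_eq⁴ = L(1−A)/(16πσd²): d = √[L(1−A)/(16πσT_eq⁴)].
d = √[9.57×10²⁵ × 0.75 / (16π × 5.67×10⁻⁸ × (310)⁴)] = 5.22×10¹⁰ m = 0.349 AU.

d ≈ 0.349 AU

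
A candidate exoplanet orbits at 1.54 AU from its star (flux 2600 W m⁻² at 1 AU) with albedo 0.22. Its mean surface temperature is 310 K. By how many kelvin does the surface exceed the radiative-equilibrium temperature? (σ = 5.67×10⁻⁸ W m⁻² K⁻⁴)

ΔT ≈ 62.2 K

S = 2600/1.54² = 1096 W m⁻².
T_eq = [S(1−A)/(4σ)]^(1/4) = [1096×0.78/(4×5.67×10⁻⁸)]^(1/4) = 247.8 K.
ΔT = T_surf − T_eq = 310 − 247.8.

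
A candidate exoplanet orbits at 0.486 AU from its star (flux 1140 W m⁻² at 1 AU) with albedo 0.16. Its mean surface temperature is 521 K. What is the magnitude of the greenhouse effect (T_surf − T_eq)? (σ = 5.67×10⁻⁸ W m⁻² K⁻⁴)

ΔT ≈ 155.3 K

S = 1140/0.486² = 4827 W m⁻².
T_eq = [S(1−A)/(4σ)]^(1/4) = [4827×0.84/(4×5.67×10⁻⁸)]^(1/4) = 365.7 K.
ΔT = T_surf − T_eq = 521 − 365.7.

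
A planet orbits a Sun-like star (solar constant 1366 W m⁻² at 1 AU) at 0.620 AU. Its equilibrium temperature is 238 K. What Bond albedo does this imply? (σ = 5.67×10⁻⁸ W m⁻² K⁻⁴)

Flux at 0.620 AU: S = 1366/0.620² = 3550 W m⁻².
From T_eq⁴ = S(1−A)/(4σ): 1−A = 4σT_eq⁴/S.
1−A = 4 × 5.67×10⁻⁸ × (238)⁴ / 3550 = 0.205.

A ≈ 0.80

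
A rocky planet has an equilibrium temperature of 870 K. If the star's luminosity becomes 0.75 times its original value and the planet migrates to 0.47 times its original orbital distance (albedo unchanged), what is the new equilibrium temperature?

T_eq ∝ L^(1/4) · d^(−1/2).
T′ = 870 × 0.75^(1/4) / 0.47^(1/2) = 1180 K.

T_eq ≈ 1180 K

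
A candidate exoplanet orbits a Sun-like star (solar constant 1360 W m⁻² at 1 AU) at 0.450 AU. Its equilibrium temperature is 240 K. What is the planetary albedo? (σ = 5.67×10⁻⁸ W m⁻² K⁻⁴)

A ≈ 0.89

Flux at 0.450 AU: S = 1360/0.450² = 6720 W m⁻².
From T_eq⁴ = S(1−A)/(4σ): 1−A = 4σT_eq⁴/S.
1−A = 4 × 5.67×10⁻⁸ × (240)⁴ / 6720 = 0.112.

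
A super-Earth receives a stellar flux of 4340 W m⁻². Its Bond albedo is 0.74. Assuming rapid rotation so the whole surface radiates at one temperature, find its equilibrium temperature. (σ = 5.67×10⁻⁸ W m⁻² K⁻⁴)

Energy balance: absorbed = emitted ⇒ πR²·S(1−A) = 4πR²·σT_eq⁴, so T_eq⁴ = S(1−A)/(4σ).
T_eq = [4340 × 0.26 / (4 × 5.67×10⁻⁸)]^(1/4) = (4.98×10⁹)^(1/4) = 266 K.

T_eq ≈ 266 K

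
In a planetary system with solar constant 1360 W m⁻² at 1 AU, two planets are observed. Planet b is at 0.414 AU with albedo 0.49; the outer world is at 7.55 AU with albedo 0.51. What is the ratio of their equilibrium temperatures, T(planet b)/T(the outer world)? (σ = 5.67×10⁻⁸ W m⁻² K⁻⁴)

T₁/T₂ ≈ 4.313

T_eq = [S₀(1−A)/(4σd²)]^(1/4), so T ∝ (1−A)^(1/4) / √d.
T₁ = [1360×0.51/(4×5.67×10⁻⁸×0.414²)]^(1/4) = 365.48 K.
T₂ = [1360×0.49/(4×5.67×10⁻⁸×7.55²)]^(1/4) = 84.73 K.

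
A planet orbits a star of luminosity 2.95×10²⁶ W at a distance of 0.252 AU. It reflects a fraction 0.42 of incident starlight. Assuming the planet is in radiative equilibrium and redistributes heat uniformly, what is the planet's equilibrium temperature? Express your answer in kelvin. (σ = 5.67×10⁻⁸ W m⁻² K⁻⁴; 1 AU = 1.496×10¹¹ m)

d = 0.252 AU = 3.77×10¹⁰ m.
Flux: S = L/(4πd²) = 2.95×10²⁶/(4π×(3.77×10¹⁰)²) = 1.65×10⁴ W m⁻².
Energy balance: absorbed = emitted ⇒ πR²·S(1−A) = 4πR²·σT_eq⁴, so T_eq⁴ = S(1−A)/(4σ).
T_eq = [1.65×10⁴ × 0.58 / (4 × 5.67×10⁻⁸)]^(1/4) = (4.22×10¹⁰)^(1/4) = 453 K.

T_eq ≈ 453 K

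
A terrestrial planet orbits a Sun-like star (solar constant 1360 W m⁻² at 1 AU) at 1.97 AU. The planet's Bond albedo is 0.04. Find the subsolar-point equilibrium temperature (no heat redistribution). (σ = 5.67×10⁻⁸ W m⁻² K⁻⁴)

T_ss ≈ 278 K

Flux at 1.97 AU: S = 1360/1.97² = 350 W m⁻².
At the subsolar point the surface absorbs S(1−A) and emits σT⁴ per unit area — no factor of 4, since only the local patch is in balance.
T = [350 × 0.96 / 5.67×10⁻⁸]^(1/4) = (5.93×10⁹)^(1/4) = 278 K.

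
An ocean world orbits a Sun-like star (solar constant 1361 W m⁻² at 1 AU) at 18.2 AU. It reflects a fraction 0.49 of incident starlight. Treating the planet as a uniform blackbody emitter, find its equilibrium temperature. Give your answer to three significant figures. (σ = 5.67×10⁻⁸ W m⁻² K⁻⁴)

T_eq ≈ 55.1 K

Flux at 18.2 AU: S = 1361/18.2² = 4.11 W m⁻².
Energy balance: absorbed = emitted ⇒ πR²·S(1−A) = 4πR²·σT_eq⁴, so T_eq⁴ = S(1−A)/(4σ).
T_eq = [4.11 × 0.51 / (4 × 5.67×10⁻⁸)]^(1/4) = (9.24×10⁶)^(1/4) = 55.1 K.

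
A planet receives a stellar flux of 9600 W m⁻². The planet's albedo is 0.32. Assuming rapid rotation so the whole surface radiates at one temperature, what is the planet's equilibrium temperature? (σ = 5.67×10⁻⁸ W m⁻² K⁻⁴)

T_eq ≈ 412 K

Energy balance: absorbed = emitted ⇒ πR²·S(1−A) = 4πR²·σT_eq⁴, so T_eq⁴ = S(1−A)/(4σ).
T_eq = [9600 × 0.68 / (4 × 5.67×10⁻⁸)]^(1/4) = (2.88×10¹⁰)^(1/4) = 412 K.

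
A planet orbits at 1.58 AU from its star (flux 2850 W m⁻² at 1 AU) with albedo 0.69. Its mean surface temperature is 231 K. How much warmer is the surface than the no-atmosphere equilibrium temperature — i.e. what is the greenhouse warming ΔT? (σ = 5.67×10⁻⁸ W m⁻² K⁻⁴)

ΔT ≈ 32.2 K

S = 2850/1.58² = 1142 W m⁻².
T_eq = [S(1−A)/(4σ)]^(1/4) = [1142×0.31/(4×5.67×10⁻⁸)]^(1/4) = 198.8 K.
ΔT = T_surf − T_eq = 231 − 198.8.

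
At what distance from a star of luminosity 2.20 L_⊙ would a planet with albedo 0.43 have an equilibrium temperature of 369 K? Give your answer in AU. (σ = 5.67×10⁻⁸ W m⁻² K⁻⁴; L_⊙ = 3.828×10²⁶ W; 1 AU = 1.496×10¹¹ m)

L = 2.20 × 3.828×10²⁶ = 8.42×10²⁶ W.
From T_eq⁴ = L(1−A)/(16πσd²): d = √[L(1−A)/(16πσT_eq⁴)].
d = √[8.42×10²⁶ × 0.57 / (16π × 5.67×10⁻⁸ × (369)⁴)] = 9.53×10¹⁰ m = 0.637 AU.

d ≈ 0.637 AU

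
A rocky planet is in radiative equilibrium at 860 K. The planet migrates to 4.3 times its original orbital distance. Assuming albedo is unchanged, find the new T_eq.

T_eq ≈ 415 K

T_eq ∝ L^(1/4) · d^(−1/2).
T′ = 860 / 4.3^(1/2) = 415 K.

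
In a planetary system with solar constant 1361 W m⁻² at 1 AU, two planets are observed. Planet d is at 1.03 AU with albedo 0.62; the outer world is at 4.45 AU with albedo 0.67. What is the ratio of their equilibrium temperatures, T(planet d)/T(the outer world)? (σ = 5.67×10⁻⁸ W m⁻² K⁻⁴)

T₁/T₂ ≈ 2.153

T_eq = [S₀(1−A)/(4σd²)]^(1/4), so T ∝ (1−A)^(1/4) / √d.
T₁ = [1361×0.38/(4×5.67×10⁻⁸×1.03²)]^(1/4) = 215.32 K.
T₂ = [1361×0.33/(4×5.67×10⁻⁸×4.45²)]^(1/4) = 100.00 K.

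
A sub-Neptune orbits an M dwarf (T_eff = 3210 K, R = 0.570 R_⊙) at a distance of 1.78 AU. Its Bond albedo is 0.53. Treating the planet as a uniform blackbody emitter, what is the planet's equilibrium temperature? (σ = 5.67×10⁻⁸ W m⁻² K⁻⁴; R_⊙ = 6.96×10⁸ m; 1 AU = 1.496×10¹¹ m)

R_⋆ = 0.570 × 6.96×10⁸ = 3.97×10⁸ m.
d = 1.78 AU = 2.66×10¹¹ m.
L = 4πR_⋆²σT_⋆⁴ = 4π(3.97×10⁸)² × 5.67×10⁻⁸ × (3210)⁴ = 1.19×10²⁵ W.
S = L/(4πd²) = 13.4 W m⁻².
Energy balance: absorbed = emitted ⇒ πR²·S(1−A) = 4πR²·σT_eq⁴, so T_eq⁴ = S(1−A)/(4σ).
T_eq = [13.4 × 0.47 / (4 × 5.67×10⁻⁸)]^(1/4) = (2.77×10⁷)^(1/4) = 72.5 K.

T_eq ≈ 72.5 K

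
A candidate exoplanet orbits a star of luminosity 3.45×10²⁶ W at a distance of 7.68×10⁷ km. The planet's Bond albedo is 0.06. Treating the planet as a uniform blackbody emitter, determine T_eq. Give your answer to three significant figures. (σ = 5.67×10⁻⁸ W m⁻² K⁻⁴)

d = 7.68×10⁷ km = 7.68×10¹⁰ m.
Flux: S = L/(4πd²) = 3.45×10²⁶/(4π×(7.68×10¹⁰)²) = 4650 W m⁻².
Energy balance: absorbed = emitted ⇒ πR²·S(1−A) = 4πR²·σT_eq⁴, so T_eq⁴ = S(1−A)/(4σ).
T_eq = [4650 × 0.94 / (4 × 5.67×10⁻⁸)]^(1/4) = (1.93×10¹⁰)^(1/4) = 373 K.

T_eq ≈ 373 K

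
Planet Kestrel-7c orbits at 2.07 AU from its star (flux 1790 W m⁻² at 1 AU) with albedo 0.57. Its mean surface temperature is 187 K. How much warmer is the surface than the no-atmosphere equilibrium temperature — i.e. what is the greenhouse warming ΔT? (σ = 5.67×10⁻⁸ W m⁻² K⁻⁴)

S = 1790/2.07² = 417.7 W m⁻².
T_eq = [S(1−A)/(4σ)]^(1/4) = [417.7×0.43/(4×5.67×10⁻⁸)]^(1/4) = 167.8 K.
ΔT = T_surf − T_eq = 187 − 167.8.

ΔT ≈ 19.2 K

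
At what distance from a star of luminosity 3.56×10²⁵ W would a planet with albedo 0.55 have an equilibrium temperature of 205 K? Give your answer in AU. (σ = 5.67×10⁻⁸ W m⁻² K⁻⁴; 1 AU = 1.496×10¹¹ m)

From T_eq⁴ = L(1−A)/(16πσd²): d = √[L(1−A)/(16πσT_eq⁴)].
d = √[3.56×10²⁵ × 0.45 / (16π × 5.67×10⁻⁸ × (205)⁴)] = 5.64×10¹⁰ m = 0.377 AU.

d ≈ 0.377 AU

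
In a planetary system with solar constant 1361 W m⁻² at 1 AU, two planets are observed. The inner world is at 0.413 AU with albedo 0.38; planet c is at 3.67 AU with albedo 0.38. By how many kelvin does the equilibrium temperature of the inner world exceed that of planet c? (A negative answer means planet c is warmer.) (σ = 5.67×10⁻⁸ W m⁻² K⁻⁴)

T_eq = [S₀(1−A)/(4σd²)]^(1/4), so T ∝ (1−A)^(1/4) / √d.
T₁ = [1361×0.62/(4×5.67×10⁻⁸×0.413²)]^(1/4) = 384.31 K.
T₂ = [1361×0.62/(4×5.67×10⁻⁸×3.67²)]^(1/4) = 128.92 K.

ΔT ≈ 255.4 K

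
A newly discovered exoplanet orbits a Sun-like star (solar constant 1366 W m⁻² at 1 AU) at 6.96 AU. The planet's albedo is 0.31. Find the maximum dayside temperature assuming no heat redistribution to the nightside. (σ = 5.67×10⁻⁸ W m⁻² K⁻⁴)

T_ss ≈ 136 K

Flux at 6.96 AU: S = 1366/6.96² = 28.2 W m⁻².
With no redistribution each surface element balances locally: S(1−A) = σT⁴.
T = [28.2 × 0.69 / 5.67×10⁻⁸]^(1/4) = (3.43×10⁸)^(1/4) = 136 K.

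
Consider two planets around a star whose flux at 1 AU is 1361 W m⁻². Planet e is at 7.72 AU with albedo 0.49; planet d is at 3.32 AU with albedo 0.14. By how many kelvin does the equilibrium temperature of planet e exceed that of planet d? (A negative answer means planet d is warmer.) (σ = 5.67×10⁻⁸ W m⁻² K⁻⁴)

ΔT ≈ -62.4 K

T_eq = [S₀(1−A)/(4σd²)]^(1/4), so T ∝ (1−A)^(1/4) / √d.
T₁ = [1361×0.51/(4×5.67×10⁻⁸×7.72²)]^(1/4) = 84.65 K.
T₂ = [1361×0.86/(4×5.67×10⁻⁸×3.32²)]^(1/4) = 147.10 K.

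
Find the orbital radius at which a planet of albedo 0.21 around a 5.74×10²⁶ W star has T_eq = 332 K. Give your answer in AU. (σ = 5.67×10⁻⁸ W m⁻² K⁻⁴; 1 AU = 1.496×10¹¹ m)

From T_eq⁴ = L(1−A)/(16πσd²): d = √[L(1−A)/(16πσT_eq⁴)].
d = √[5.74×10²⁶ × 0.79 / (16π × 5.67×10⁻⁸ × (332)⁴)] = 1.14×10¹¹ m = 0.765 AU.

d ≈ 0.765 AU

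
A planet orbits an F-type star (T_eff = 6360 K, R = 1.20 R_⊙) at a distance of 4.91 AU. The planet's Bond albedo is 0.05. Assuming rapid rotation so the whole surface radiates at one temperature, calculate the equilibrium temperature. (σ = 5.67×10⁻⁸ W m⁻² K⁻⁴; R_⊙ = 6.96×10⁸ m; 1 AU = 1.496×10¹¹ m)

R_⋆ = 1.20 × 6.96×10⁸ = 8.35×10⁸ m.
d = 4.91 AU = 7.35×10¹¹ m.
L = 4πR_⋆²σT_⋆⁴ = 4π(8.35×10⁸)² × 5.67×10⁻⁸ × (6360)⁴ = 8.13×10²⁶ W.
S = L/(4πd²) = 120 W m⁻².
Energy balance: absorbed = emitted ⇒ πR²·S(1−A) = 4πR²·σT_eq⁴, so T_eq⁴ = S(1−A)/(4σ).
T_eq = [120 × 0.95 / (4 × 5.67×10⁻⁸)]^(1/4) = (5.02×10⁸)^(1/4) = 150 K.

T_eq ≈ 150 K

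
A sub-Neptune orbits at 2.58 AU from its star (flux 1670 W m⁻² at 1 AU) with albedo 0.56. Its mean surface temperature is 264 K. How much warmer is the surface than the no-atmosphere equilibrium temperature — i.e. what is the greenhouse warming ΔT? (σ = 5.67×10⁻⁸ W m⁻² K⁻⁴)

ΔT ≈ 115.5 K

S = 1670/2.58² = 250.9 W m⁻².
T_eq = [S(1−A)/(4σ)]^(1/4) = [250.9×0.44/(4×5.67×10⁻⁸)]^(1/4) = 148.5 K.
ΔT = T_surf − T_eq = 264 − 148.5.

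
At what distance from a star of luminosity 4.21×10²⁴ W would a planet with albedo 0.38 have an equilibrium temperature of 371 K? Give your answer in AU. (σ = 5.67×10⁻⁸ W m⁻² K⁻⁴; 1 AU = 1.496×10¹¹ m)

d ≈ 0.0465 AU

From T_eq⁴ = L(1−A)/(16πσd²): d = √[L(1−A)/(16πσT_eq⁴)].
d = √[4.21×10²⁴ × 0.62 / (16π × 5.67×10⁻⁸ × (371)⁴)] = 6.95×10⁹ m = 0.0465 AU.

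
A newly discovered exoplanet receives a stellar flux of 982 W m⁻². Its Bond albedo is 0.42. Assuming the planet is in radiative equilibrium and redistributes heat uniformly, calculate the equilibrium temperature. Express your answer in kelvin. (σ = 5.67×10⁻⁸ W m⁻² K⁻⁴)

Energy balance: absorbed = emitted ⇒ πR²·S(1−A) = 4πR²·σT_eq⁴, so T_eq⁴ = S(1−A)/(4σ).
T_eq = [982 × 0.58 / (4 × 5.67×10⁻⁸)]^(1/4) = (2.51×10⁹)^(1/4) = 224 K.

T_eq ≈ 224 K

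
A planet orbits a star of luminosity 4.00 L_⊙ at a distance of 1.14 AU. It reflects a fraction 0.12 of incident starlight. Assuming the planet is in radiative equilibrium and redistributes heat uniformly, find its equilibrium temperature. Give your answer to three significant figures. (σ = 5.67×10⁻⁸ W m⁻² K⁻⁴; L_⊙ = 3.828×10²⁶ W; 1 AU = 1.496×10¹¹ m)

T_eq ≈ 357 K

d = 1.14 AU = 1.71×10¹¹ m.
L = 4.00 × 3.828×10²⁶ = 1.53×10²⁷ W.
Flux: S = L/(4πd²) = 1.53×10²⁷/(4π×(1.71×10¹¹)²) = 4190 W m⁻².
Energy balance: absorbed = emitted ⇒ πR²·S(1−A) = 4πR²·σT_eq⁴, so T_eq⁴ = S(1−A)/(4σ).
T_eq = [4190 × 0.88 / (4 × 5.67×10⁻⁸)]^(1/4) = (1.63×10¹⁰)^(1/4) = 357 K.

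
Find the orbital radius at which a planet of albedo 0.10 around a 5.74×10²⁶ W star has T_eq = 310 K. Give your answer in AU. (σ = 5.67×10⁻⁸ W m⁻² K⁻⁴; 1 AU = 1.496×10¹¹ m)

d ≈ 0.936 AU

From T_eq⁴ = L(1−A)/(16πσd²): d = √[L(1−A)/(16πσT_eq⁴)].
d = √[5.74×10²⁶ × 0.90 / (16π × 5.67×10⁻⁸ × (310)⁴)] = 1.40×10¹¹ m = 0.936 AU.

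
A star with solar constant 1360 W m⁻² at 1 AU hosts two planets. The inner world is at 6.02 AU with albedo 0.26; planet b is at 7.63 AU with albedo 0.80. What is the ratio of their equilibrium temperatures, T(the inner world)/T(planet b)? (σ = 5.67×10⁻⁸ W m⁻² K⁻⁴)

T_eq = [S₀(1−A)/(4σd²)]^(1/4), so T ∝ (1−A)^(1/4) / √d.
T₁ = [1360×0.74/(4×5.67×10⁻⁸×6.02²)]^(1/4) = 105.19 K.
T₂ = [1360×0.20/(4×5.67×10⁻⁸×7.63²)]^(1/4) = 67.37 K.

T₁/T₂ ≈ 1.561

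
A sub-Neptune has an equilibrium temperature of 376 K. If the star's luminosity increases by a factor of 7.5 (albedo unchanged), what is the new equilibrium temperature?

T_eq ∝ L^(1/4) · d^(−1/2).
T′ = 376 × 7.5^(1/4) = 622 K.

T_eq ≈ 622 K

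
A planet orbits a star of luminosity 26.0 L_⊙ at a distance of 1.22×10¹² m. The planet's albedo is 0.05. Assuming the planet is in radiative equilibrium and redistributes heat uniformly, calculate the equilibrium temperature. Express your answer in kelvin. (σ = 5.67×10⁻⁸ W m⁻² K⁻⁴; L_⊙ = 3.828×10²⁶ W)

L = 26.0 × 3.828×10²⁶ = 9.95×10²⁷ W.
Flux: S = L/(4πd²) = 9.95×10²⁷/(4π×(1.22×10¹²)²) = 532 W m⁻².
Energy balance: absorbed = emitted ⇒ πR²·S(1−A) = 4πR²·σT_eq⁴, so T_eq⁴ = S(1−A)/(4σ).
T_eq = [532 × 0.95 / (4 × 5.67×10⁻⁸)]^(1/4) = (2.23×10⁹)^(1/4) = 217 K.

T_eq ≈ 217 K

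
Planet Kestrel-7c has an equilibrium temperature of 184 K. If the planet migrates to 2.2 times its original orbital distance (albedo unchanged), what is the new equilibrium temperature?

T_eq ≈ 124 K

T_eq ∝ L^(1/4) · d^(−1/2).
T′ = 184 / 2.2^(1/2) = 124 K.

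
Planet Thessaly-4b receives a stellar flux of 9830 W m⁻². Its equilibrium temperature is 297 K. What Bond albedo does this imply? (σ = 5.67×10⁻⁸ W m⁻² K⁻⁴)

A ≈ 0.82

From T_eq⁴ = S(1−A)/(4σ): 1−A = 4σT_eq⁴/S.
1−A = 4 × 5.67×10⁻⁸ × (297)⁴ / 9830 = 0.180.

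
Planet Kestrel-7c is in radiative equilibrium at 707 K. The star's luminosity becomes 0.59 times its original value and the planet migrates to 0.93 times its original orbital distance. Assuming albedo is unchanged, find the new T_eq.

T_eq ≈ 643 K

T_eq ∝ L^(1/4) · d^(−1/2).
T′ = 707 × 0.59^(1/4) / 0.93^(1/2) = 643 K.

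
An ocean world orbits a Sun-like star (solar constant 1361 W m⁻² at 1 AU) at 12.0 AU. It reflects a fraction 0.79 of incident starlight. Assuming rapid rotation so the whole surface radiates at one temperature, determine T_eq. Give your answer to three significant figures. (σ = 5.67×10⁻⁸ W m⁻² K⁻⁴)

T_eq ≈ 54.4 K

Flux at 12.0 AU: S = 1361/12.0² = 9.45 W m⁻².
Energy balance: absorbed = emitted ⇒ πR²·S(1−A) = 4πR²·σT_eq⁴, so T_eq⁴ = S(1−A)/(4σ).
T_eq = [9.45 × 0.21 / (4 × 5.67×10⁻⁸)]^(1/4) = (8.75×10⁶)^(1/4) = 54.4 K.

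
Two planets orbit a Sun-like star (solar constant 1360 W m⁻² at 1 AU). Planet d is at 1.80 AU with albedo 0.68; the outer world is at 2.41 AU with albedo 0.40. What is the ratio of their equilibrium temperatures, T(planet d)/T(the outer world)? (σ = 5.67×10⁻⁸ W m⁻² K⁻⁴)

T₁/T₂ ≈ 0.989

T_eq = [S₀(1−A)/(4σd²)]^(1/4), so T ∝ (1−A)^(1/4) / √d.
T₁ = [1360×0.32/(4×5.67×10⁻⁸×1.80²)]^(1/4) = 156.00 K.
T₂ = [1360×0.60/(4×5.67×10⁻⁸×2.41²)]^(1/4) = 157.76 K.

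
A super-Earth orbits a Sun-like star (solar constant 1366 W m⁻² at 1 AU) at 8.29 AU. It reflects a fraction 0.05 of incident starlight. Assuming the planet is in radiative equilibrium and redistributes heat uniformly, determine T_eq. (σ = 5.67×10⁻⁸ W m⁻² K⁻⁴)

T_eq ≈ 95.5 K

Flux at 8.29 AU: S = 1366/8.29² = 19.9 W m⁻².
Energy balance: absorbed = emitted ⇒ πR²·S(1−A) = 4πR²·σT_eq⁴, so T_eq⁴ = S(1−A)/(4σ).
T_eq = [19.9 × 0.95 / (4 × 5.67×10⁻⁸)]^(1/4) = (8.33×10⁷)^(1/4) = 95.5 K.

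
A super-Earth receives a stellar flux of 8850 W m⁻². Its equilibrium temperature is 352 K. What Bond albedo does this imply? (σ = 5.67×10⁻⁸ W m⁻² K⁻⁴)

A ≈ 0.61

From T_eq⁴ = S(1−A)/(4σ): 1−A = 4σT_eq⁴/S.
1−A = 4 × 5.67×10⁻⁸ × (352)⁴ / 8850 = 0.393.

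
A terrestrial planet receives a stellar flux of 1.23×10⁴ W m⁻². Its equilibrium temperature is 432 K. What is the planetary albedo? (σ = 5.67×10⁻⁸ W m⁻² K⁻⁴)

From T_eq⁴ = S(1−A)/(4σ): 1−A = 4σT_eq⁴/S.
1−A = 4 × 5.67×10⁻⁸ × (432)⁴ / 1.23×10⁴ = 0.642.

A ≈ 0.36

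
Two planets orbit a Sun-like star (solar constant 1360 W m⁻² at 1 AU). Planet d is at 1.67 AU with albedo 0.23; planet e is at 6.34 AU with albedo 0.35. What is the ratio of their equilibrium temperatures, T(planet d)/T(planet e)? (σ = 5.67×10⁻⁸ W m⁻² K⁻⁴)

T₁/T₂ ≈ 2.033

T_eq = [S₀(1−A)/(4σd²)]^(1/4), so T ∝ (1−A)^(1/4) / √d.
T₁ = [1360×0.77/(4×5.67×10⁻⁸×1.67²)]^(1/4) = 201.72 K.
T₂ = [1360×0.65/(4×5.67×10⁻⁸×6.34²)]^(1/4) = 99.23 K.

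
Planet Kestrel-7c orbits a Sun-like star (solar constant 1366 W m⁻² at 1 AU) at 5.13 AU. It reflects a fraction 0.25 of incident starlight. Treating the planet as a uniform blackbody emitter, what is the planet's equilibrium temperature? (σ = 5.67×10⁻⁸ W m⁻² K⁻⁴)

Flux at 5.13 AU: S = 1366/5.13² = 51.9 W m⁻².
Energy balance: absorbed = emitted ⇒ πR²·S(1−A) = 4πR²·σT_eq⁴, so T_eq⁴ = S(1−A)/(4σ).
T_eq = [51.9 × 0.75 / (4 × 5.67×10⁻⁸)]^(1/4) = (1.72×10⁸)^(1/4) = 114 K.

T_eq ≈ 114 K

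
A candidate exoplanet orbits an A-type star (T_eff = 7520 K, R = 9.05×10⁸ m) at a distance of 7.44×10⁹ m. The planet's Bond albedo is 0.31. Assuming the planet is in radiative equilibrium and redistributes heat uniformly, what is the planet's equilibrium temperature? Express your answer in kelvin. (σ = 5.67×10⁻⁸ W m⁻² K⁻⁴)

L = 4πR_⋆²σT_⋆⁴ = 4π(9.05×10⁸)² × 5.67×10⁻⁸ × (7520)⁴ = 1.87×10²⁷ W.
S = L/(4πd²) = 2.68×10⁶ W m⁻².
Energy balance: absorbed = emitted ⇒ πR²·S(1−A) = 4πR²·σT_eq⁴, so T_eq⁴ = S(1−A)/(4σ).
T_eq = [2.68×10⁶ × 0.69 / (4 × 5.67×10⁻⁸)]^(1/4) = (8.16×10¹²)^(1/4) = 1690 K.

T_eq ≈ 1690 K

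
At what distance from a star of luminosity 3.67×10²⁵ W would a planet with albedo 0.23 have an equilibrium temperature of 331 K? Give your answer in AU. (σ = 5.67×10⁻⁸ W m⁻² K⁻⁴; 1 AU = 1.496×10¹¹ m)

From T_eq⁴ = L(1−A)/(16πσd²): d = √[L(1−A)/(16πσT_eq⁴)].
d = √[3.67×10²⁵ × 0.77 / (16π × 5.67×10⁻⁸ × (331)⁴)] = 2.87×10¹⁰ m = 0.192 AU.

d ≈ 0.192 AU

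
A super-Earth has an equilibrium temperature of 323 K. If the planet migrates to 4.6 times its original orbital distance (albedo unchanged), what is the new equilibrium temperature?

T_eq ∝ L^(1/4) · d^(−1/2).
T′ = 323 / 4.6^(1/2) = 151 K.

T_eq ≈ 151 K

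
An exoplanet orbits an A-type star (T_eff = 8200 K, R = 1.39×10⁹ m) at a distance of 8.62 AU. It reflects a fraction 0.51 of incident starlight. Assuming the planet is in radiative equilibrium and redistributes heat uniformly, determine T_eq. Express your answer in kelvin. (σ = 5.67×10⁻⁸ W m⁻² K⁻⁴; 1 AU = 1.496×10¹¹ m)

d = 8.62 AU = 1.29×10¹² m.
L = 4πR_⋆²σT_⋆⁴ = 4π(1.39×10⁹)² × 5.67×10⁻⁸ × (8200)⁴ = 6.22×10²⁷ W.
S = L/(4πd²) = 298 W m⁻².
Energy balance: absorbed = emitted ⇒ πR²·S(1−A) = 4πR²·σT_eq⁴, so T_eq⁴ = S(1−A)/(4σ).
T_eq = [298 × 0.49 / (4 × 5.67×10⁻⁸)]^(1/4) = (6.43×10⁸)^(1/4) = 159 K.

T_eq ≈ 159 K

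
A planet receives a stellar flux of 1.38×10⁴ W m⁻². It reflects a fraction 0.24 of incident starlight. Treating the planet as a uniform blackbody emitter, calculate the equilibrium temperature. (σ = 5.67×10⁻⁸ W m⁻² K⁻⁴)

T_eq ≈ 464 K

Energy balance: absorbed = emitted ⇒ πR²·S(1−A) = 4πR²·σT_eq⁴, so T_eq⁴ = S(1−A)/(4σ).
T_eq = [1.38×10⁴ × 0.76 / (4 × 5.67×10⁻⁸)]^(1/4) = (4.62×10¹⁰)^(1/4) = 464 K.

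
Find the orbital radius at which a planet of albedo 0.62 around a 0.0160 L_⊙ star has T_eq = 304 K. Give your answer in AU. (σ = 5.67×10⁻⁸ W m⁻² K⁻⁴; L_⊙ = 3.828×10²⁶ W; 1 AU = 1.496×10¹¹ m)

d ≈ 0.0654 AU

L = 0.0160 × 3.828×10²⁶ = 6.12×10²⁴ W.
From T_eq⁴ = L(1−A)/(16πσd²): d = √[L(1−A)/(16πσT_eq⁴)].
d = √[6.12×10²⁴ × 0.38 / (16π × 5.67×10⁻⁸ × (304)⁴)] = 9.78×10⁹ m = 0.0654 AU.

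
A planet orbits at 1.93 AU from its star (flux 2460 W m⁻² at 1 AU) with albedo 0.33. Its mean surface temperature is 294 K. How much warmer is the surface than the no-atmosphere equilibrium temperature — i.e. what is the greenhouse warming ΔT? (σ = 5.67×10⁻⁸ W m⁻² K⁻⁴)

S = 2460/1.93² = 660.4 W m⁻².
T_eq = [S(1−A)/(4σ)]^(1/4) = [660.4×0.67/(4×5.67×10⁻⁸)]^(1/4) = 210.2 K.
ΔT = T_surf − T_eq = 294 − 210.2.

ΔT ≈ 83.8 K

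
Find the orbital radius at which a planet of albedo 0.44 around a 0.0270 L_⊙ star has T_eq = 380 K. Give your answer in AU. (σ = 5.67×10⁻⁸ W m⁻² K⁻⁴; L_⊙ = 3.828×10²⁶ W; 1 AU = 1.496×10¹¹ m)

d ≈ 0.0660 AU

L = 0.0270 × 3.828×10²⁶ = 1.03×10²⁵ W.
From T_eq⁴ = L(1−A)/(16πσd²): d = √[L(1−A)/(16πσT_eq⁴)].
d = √[1.03×10²⁵ × 0.56 / (16π × 5.67×10⁻⁸ × (380)⁴)] = 9.87×10⁹ m = 0.0660 AU.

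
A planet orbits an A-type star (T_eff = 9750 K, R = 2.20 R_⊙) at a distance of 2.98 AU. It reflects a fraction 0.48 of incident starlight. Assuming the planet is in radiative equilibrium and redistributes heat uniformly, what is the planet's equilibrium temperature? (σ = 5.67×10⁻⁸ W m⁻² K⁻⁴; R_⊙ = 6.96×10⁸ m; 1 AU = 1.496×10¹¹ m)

R_⋆ = 2.20 × 6.96×10⁸ = 1.53×10⁹ m.
d = 2.98 AU = 4.46×10¹¹ m.
L = 4πR_⋆²σT_⋆⁴ = 4π(1.53×10⁹)² × 5.67×10⁻⁸ × (9750)⁴ = 1.51×10²⁸ W.
S = L/(4πd²) = 6040 W m⁻².
Energy balance: absorbed = emitted ⇒ πR²·S(1−A) = 4πR²·σT_eq⁴, so T_eq⁴ = S(1−A)/(4σ).
T_eq = [6040 × 0.52 / (4 × 5.67×10⁻⁸)]^(1/4) = (1.39×10¹⁰)^(1/4) = 343 K.

T_eq ≈ 343 K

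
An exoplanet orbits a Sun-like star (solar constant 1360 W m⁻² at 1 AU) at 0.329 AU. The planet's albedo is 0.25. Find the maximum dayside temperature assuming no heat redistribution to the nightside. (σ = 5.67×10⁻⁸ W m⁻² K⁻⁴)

Flux at 0.329 AU: S = 1360/0.329² = 1.26×10⁴ W m⁻².
With no redistribution each surface element balances locally: S(1−A) = σT⁴.
T = [1.26×10⁴ × 0.75 / 5.67×10⁻⁸]^(1/4) = (1.66×10¹¹)^(1/4) = 638 K.

T_ss ≈ 638 K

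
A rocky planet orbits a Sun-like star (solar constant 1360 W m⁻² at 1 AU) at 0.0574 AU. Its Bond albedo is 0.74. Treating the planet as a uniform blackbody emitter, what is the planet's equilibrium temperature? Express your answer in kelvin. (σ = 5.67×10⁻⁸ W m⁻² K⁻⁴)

Flux at 0.0574 AU: S = 1360/0.0574² = 4.13×10⁵ W m⁻².
Energy balance: absorbed = emitted ⇒ πR²·S(1−A) = 4πR²·σT_eq⁴, so T_eq⁴ = S(1−A)/(4σ).
T_eq = [4.13×10⁵ × 0.26 / (4 × 5.67×10⁻⁸)]^(1/4) = (4.73×10¹¹)^(1/4) = 829 K.

T_eq ≈ 829 K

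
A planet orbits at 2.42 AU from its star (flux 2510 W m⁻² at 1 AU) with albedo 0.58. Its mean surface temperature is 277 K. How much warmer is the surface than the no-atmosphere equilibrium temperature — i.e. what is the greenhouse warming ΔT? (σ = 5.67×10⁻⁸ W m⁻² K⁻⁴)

ΔT ≈ 109.2 K

S = 2510/2.42² = 428.6 W m⁻².
T_eq = [S(1−A)/(4σ)]^(1/4) = [428.6×0.42/(4×5.67×10⁻⁸)]^(1/4) = 167.8 K.
ΔT = T_surf − T_eq = 277 − 167.8.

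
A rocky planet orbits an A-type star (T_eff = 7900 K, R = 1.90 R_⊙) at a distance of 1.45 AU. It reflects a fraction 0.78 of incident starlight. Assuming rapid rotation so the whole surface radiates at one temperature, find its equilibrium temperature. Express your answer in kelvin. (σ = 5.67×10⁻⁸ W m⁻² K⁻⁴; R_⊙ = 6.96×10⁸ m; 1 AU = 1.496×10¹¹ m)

R_⋆ = 1.90 × 6.96×10⁸ = 1.32×10⁹ m.
d = 1.45 AU = 2.17×10¹¹ m.
L = 4πR_⋆²σT_⋆⁴ = 4π(1.32×10⁹)² × 5.67×10⁻⁸ × (7900)⁴ = 4.85×10²⁷ W.
S = L/(4πd²) = 8210 W m⁻².
Energy balance: absorbed = emitted ⇒ πR²·S(1−A) = 4πR²·σT_eq⁴, so T_eq⁴ = S(1−A)/(4σ).
T_eq = [8210 × 0.22 / (4 × 5.67×10⁻⁸)]^(1/4) = (7.96×10⁹)^(1/4) = 299 K.

T_eq ≈ 299 K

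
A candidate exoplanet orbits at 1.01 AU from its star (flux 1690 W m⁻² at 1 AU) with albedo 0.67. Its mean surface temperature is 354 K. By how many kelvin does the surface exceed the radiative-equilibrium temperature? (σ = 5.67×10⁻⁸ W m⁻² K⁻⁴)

ΔT ≈ 132.4 K

S = 1690/1.01² = 1657 W m⁻².
T_eq = [S(1−A)/(4σ)]^(1/4) = [1657×0.33/(4×5.67×10⁻⁸)]^(1/4) = 221.6 K.
ΔT = T_surf − T_eq = 354 − 221.6.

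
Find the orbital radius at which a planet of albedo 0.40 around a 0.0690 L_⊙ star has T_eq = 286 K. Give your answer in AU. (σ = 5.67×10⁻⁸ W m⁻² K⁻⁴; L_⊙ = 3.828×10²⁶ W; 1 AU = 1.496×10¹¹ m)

d ≈ 0.193 AU

L = 0.0690 × 3.828×10²⁶ = 2.64×10²⁵ W.
From T_eq⁴ = L(1−A)/(16πσd²): d = √[L(1−A)/(16πσT_eq⁴)].
d = √[2.64×10²⁵ × 0.60 / (16π × 5.67×10⁻⁸ × (286)⁴)] = 2.88×10¹⁰ m = 0.193 AU.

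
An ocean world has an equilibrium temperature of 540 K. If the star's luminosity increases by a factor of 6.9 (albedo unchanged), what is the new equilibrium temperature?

T_eq ≈ 875 K

T_eq ∝ L^(1/4) · d^(−1/2).
T′ = 540 × 6.9^(1/4) = 875 K.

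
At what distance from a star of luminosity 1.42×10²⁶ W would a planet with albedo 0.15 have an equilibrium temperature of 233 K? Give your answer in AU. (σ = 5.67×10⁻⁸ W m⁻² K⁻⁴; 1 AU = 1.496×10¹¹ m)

d ≈ 0.801 AU

From T_eq⁴ = L(1−A)/(16πσd²): d = √[L(1−A)/(16πσT_eq⁴)].
d = √[1.42×10²⁶ × 0.85 / (16π × 5.67×10⁻⁸ × (233)⁴)] = 1.20×10¹¹ m = 0.801 AU.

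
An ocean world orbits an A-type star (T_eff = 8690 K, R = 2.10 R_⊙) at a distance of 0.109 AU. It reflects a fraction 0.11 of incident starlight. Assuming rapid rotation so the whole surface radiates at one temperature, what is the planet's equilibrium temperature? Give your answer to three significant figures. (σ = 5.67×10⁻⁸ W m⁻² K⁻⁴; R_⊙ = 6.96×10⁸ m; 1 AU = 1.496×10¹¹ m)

R_⋆ = 2.10 × 6.96×10⁸ = 1.46×10⁹ m.
d = 0.109 AU = 1.63×10¹⁰ m.
L = 4πR_⋆²σT_⋆⁴ = 4π(1.46×10⁹)² × 5.67×10⁻⁸ × (8690)⁴ = 8.68×10²⁷ W.
S = L/(4πd²) = 2.60×10⁶ W m⁻².
Energy balance: absorbed = emitted ⇒ πR²·S(1−A) = 4πR²·σT_eq⁴, so T_eq⁴ = S(1−A)/(4σ).
T_eq = [2.60×10⁶ × 0.89 / (4 × 5.67×10⁻⁸)]^(1/4) = (1.02×10¹³)^(1/4) = 1790 K.

T_eq ≈ 1790 K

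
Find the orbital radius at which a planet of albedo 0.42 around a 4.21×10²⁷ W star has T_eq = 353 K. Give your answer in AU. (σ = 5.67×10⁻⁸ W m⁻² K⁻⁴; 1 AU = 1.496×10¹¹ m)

From T_eq⁴ = L(1−A)/(16πσd²): d = √[L(1−A)/(16πσT_eq⁴)].
d = √[4.21×10²⁷ × 0.58 / (16π × 5.67×10⁻⁸ × (353)⁴)] = 2.35×10¹¹ m = 1.57 AU.

d ≈ 1.57 AU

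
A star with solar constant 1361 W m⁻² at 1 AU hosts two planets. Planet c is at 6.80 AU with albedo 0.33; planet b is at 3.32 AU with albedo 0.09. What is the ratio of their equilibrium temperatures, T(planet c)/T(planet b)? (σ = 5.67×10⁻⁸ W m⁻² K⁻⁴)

T₁/T₂ ≈ 0.647

T_eq = [S₀(1−A)/(4σd²)]^(1/4), so T ∝ (1−A)^(1/4) / √d.
T₁ = [1361×0.67/(4×5.67×10⁻⁸×6.80²)]^(1/4) = 96.56 K.
T₂ = [1361×0.91/(4×5.67×10⁻⁸×3.32²)]^(1/4) = 149.19 K.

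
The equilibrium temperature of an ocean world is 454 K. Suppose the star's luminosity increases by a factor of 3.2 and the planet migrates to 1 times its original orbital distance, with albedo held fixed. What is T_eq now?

T_eq ≈ 607 K

T_eq ∝ L^(1/4) · d^(−1/2).
T′ = 454 × 3.2^(1/4) / 1^(1/2) = 607 K.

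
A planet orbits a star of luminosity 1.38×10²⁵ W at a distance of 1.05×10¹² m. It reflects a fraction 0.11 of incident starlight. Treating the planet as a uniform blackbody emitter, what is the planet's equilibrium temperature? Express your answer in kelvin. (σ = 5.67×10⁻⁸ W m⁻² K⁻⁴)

Flux: S = L/(4πd²) = 1.38×10²⁵/(4π×(1.05×10¹²)²) = 0.996 W m⁻².
Energy balance: absorbed = emitted ⇒ πR²·S(1−A) = 4πR²·σT_eq⁴, so T_eq⁴ = S(1−A)/(4σ).
T_eq = [0.996 × 0.89 / (4 × 5.67×10⁻⁸)]^(1/4) = (3.91×10⁶)^(1/4) = 44.5 K.

T_eq ≈ 44.5 K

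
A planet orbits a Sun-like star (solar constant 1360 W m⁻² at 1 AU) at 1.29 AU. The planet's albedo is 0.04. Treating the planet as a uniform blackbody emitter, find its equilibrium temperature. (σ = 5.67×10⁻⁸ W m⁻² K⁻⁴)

Flux at 1.29 AU: S = 1360/1.29² = 817 W m⁻².
Energy balance: absorbed = emitted ⇒ πR²·S(1−A) = 4πR²·σT_eq⁴, so T_eq⁴ = S(1−A)/(4σ).
T_eq = [817 × 0.96 / (4 × 5.67×10⁻⁸)]^(1/4) = (3.46×10⁹)^(1/4) = 243 K.

T_eq ≈ 243 K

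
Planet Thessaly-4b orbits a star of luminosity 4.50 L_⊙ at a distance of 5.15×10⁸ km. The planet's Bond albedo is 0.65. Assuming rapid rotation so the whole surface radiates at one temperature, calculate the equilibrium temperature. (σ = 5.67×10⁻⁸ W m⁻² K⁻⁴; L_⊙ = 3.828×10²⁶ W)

d = 5.15×10⁸ km = 5.15×10¹¹ m.
L = 4.50 × 3.828×10²⁶ = 1.72×10²⁷ W.
Flux: S = L/(4πd²) = 1.72×10²⁷/(4π×(5.15×10¹¹)²) = 517 W m⁻².
Energy balance: absorbed = emitted ⇒ πR²·S(1−A) = 4πR²·σT_eq⁴, so T_eq⁴ = S(1−A)/(4σ).
T_eq = [517 × 0.35 / (4 × 5.67×10⁻⁸)]^(1/4) = (7.98×10⁸)^(1/4) = 168 K.

T_eq ≈ 168 K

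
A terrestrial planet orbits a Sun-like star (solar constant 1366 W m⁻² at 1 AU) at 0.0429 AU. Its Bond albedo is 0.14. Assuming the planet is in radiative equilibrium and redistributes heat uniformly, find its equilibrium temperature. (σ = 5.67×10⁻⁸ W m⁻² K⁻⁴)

T_eq ≈ 1300 K

Flux at 0.0429 AU: S = 1366/0.0429² = 7.42×10⁵ W m⁻².
Energy balance: absorbed = emitted ⇒ πR²·S(1−A) = 4πR²·σT_eq⁴, so T_eq⁴ = S(1−A)/(4σ).
T_eq = [7.42×10⁵ × 0.86 / (4 × 5.67×10⁻⁸)]^(1/4) = (2.81×10¹²)^(1/4) = 1300 K.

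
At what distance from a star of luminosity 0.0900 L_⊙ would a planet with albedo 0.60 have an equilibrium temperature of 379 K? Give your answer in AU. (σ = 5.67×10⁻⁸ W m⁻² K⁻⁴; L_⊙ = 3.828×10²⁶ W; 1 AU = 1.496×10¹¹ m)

d ≈ 0.102 AU

L = 0.0900 × 3.828×10²⁶ = 3.45×10²⁵ W.
From T_eq⁴ = L(1−A)/(16πσd²): d = √[L(1−A)/(16πσT_eq⁴)].
d = √[3.45×10²⁵ × 0.40 / (16π × 5.67×10⁻⁸ × (379)⁴)] = 1.53×10¹⁰ m = 0.102 AU.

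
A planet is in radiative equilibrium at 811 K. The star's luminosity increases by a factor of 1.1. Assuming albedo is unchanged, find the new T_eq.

T_eq ∝ L^(1/4) · d^(−1/2).
T′ = 811 × 1.1^(1/4) = 831 K.

T_eq ≈ 831 K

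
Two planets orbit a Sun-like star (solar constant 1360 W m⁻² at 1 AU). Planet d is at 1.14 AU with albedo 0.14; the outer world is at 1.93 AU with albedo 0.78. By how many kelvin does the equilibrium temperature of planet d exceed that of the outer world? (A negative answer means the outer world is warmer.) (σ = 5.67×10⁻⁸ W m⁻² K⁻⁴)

T_eq = [S₀(1−A)/(4σd²)]^(1/4), so T ∝ (1−A)^(1/4) / √d.
T₁ = [1360×0.86/(4×5.67×10⁻⁸×1.14²)]^(1/4) = 250.98 K.
T₂ = [1360×0.22/(4×5.67×10⁻⁸×1.93²)]^(1/4) = 137.18 K.

ΔT ≈ 113.8 K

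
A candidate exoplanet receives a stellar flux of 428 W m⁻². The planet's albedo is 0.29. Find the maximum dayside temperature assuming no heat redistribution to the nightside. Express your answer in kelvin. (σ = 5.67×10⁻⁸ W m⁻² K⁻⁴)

T_ss ≈ 271 K

With no redistribution each surface element balances locally: S(1−A) = σT⁴.
T = [428 × 0.71 / 5.67×10⁻⁸]^(1/4) = (5.36×10⁹)^(1/4) = 271 K.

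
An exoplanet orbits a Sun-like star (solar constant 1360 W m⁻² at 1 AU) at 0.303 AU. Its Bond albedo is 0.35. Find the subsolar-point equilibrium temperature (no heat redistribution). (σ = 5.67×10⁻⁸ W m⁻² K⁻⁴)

T_ss ≈ 642 K

Flux at 0.303 AU: S = 1360/0.303² = 1.48×10⁴ W m⁻².
At the subsolar point the surface absorbs S(1−A) and emits σT⁴ per unit area — no factor of 4, since only the local patch is in balance.
T = [1.48×10⁴ × 0.65 / 5.67×10⁻⁸]^(1/4) = (1.70×10¹¹)^(1/4) = 642 K.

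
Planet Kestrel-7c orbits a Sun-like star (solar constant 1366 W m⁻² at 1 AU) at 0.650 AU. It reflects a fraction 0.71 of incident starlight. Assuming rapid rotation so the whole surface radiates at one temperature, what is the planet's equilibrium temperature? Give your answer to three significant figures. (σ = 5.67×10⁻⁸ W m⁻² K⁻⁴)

Flux at 0.650 AU: S = 1366/0.650² = 3230 W m⁻².
Energy balance: absorbed = emitted ⇒ πR²·S(1−A) = 4πR²·σT_eq⁴, so T_eq⁴ = S(1−A)/(4σ).
T_eq = [3230 × 0.29 / (4 × 5.67×10⁻⁸)]^(1/4) = (4.13×10⁹)^(1/4) = 254 K.

T_eq ≈ 254 K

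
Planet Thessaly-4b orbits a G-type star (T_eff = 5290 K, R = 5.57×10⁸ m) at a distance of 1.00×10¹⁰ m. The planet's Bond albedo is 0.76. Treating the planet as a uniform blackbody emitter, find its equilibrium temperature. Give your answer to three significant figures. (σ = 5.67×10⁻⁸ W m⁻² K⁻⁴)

T_eq ≈ 618 K

L = 4πR_⋆²σT_⋆⁴ = 4π(5.57×10⁸)² × 5.67×10⁻⁸ × (5290)⁴ = 1.73×10²⁶ W.
S = L/(4πd²) = 1.38×10⁵ W m⁻².
Energy balance: absorbed = emitted ⇒ πR²·S(1−A) = 4πR²·σT_eq⁴, so T_eq⁴ = S(1−A)/(4σ).
T_eq = [1.38×10⁵ × 0.24 / (4 × 5.67×10⁻⁸)]^(1/4) = (1.46×10¹¹)^(1/4) = 618 K.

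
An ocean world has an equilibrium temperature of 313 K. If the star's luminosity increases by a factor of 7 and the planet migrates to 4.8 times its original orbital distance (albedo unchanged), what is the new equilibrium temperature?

T_eq ≈ 232 K

T_eq ∝ L^(1/4) · d^(−1/2).
T′ = 313 × 7^(1/4) / 4.8^(1/2) = 232 K.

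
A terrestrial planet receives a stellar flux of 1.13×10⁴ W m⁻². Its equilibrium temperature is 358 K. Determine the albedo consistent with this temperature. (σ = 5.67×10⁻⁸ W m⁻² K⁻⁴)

A ≈ 0.67

From T_eq⁴ = S(1−A)/(4σ): 1−A = 4σT_eq⁴/S.
1−A = 4 × 5.67×10⁻⁸ × (358)⁴ / 1.13×10⁴ = 0.330.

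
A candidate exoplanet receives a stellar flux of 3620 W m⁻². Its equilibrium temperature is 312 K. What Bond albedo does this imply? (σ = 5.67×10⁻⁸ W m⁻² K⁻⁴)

From T_eq⁴ = S(1−A)/(4σ): 1−A = 4σT_eq⁴/S.
1−A = 4 × 5.67×10⁻⁸ × (312)⁴ / 3620 = 0.594.

A ≈ 0.41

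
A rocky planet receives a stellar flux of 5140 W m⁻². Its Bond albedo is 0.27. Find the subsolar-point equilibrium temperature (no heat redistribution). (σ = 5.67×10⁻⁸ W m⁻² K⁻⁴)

T_ss ≈ 507 K

At the subsolar point the surface absorbs S(1−A) and emits σT⁴ per unit area — no factor of 4, since only the local patch is in balance.
T = [5140 × 0.73 / 5.67×10⁻⁸]^(1/4) = (6.62×10¹⁰)^(1/4) = 507 K.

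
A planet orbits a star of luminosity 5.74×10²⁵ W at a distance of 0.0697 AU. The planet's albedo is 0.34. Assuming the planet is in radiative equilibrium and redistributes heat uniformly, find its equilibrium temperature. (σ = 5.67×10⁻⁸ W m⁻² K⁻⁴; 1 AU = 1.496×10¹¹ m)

T_eq ≈ 591 K

d = 0.0697 AU = 1.04×10¹⁰ m.
Flux: S = L/(4πd²) = 5.74×10²⁵/(4π×(1.04×10¹⁰)²) = 4.20×10⁴ W m⁻².
Energy balance: absorbed = emitted ⇒ πR²·S(1−A) = 4πR²·σT_eq⁴, so T_eq⁴ = S(1−A)/(4σ).
T_eq = [4.20×10⁴ × 0.66 / (4 × 5.67×10⁻⁸)]^(1/4) = (1.22×10¹¹)^(1/4) = 591 K.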